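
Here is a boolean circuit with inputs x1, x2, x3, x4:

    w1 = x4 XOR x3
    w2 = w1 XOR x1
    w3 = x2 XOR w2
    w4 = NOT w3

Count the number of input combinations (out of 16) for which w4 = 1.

w4 = NOT w3 must be 1, so w3 = 0.
w3 = x2 XOR w2 must be 0, so x2 and w2 are equal.
Enumerating the 16 input combinations, 8 give w4 = 1 and 8 give w4 = 0.

8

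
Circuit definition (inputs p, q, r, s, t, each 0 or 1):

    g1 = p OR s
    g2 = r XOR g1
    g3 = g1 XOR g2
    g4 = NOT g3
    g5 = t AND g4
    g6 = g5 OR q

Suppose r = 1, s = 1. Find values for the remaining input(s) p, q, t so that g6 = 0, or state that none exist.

p=1 q=0 t=1

Check with r = 1, s = 1 and p=1, q=0, t=1:
g1 = p OR s = 1 OR 1 = 1
g2 = r XOR g1 = 1 XOR 1 = 0
g3 = g1 XOR g2 = 1 XOR 0 = 1
g4 = NOT g3 = NOT 1 = 0
g5 = t AND g4 = 1 AND 0 = 0
g6 = g5 OR q = 0 OR 0 = 0
So g6 = 0.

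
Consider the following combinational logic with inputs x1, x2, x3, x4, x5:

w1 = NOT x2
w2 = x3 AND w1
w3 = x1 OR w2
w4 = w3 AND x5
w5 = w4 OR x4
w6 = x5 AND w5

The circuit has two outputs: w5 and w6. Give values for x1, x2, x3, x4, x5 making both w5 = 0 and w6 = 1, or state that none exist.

Across all 32 input combinations, none give both w5 = 0 and w6 = 1.

no solution exists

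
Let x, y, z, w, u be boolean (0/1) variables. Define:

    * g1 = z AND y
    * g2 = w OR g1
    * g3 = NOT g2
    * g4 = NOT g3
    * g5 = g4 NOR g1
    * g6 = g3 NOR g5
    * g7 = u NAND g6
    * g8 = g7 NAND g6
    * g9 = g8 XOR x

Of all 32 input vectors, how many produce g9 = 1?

g9 = g8 XOR x must be 1, so g8 and x differ.
Enumerating the 32 input combinations, 16 give g9 = 1 and 16 give g9 = 0.

16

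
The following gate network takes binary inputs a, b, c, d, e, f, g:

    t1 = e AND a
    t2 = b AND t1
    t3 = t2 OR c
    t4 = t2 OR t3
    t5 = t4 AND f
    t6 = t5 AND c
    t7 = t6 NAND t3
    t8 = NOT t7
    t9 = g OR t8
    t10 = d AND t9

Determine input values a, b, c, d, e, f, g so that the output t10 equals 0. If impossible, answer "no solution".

a=1, b=0, c=0, d=1, e=1, f=1, g=0

Check with a=1, b=0, c=0, d=1, e=1, f=1, g=0:
t1 = e AND a = 1 AND 1 = 1
t2 = b AND t1 = 0 AND 1 = 0
t3 = t2 OR c = 0 OR 0 = 0
t4 = t2 OR t3 = 0 OR 0 = 0
t5 = t4 AND f = 0 AND 1 = 0
t6 = t5 AND c = 0 AND 0 = 0
t7 = t6 NAND t3 = 0 NAND 0 = 1
t8 = NOT t7 = NOT 1 = 0
t9 = g OR t8 = 0 OR 0 = 0
t10 = d AND t9 = 1 AND 0 = 0
So t10 = 0 as required.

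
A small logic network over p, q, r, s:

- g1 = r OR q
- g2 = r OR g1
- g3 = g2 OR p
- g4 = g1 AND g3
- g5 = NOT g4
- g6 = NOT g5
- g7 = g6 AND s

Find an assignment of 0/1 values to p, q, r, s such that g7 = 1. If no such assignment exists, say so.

p=0, q=1, r=0, s=1

Check with p=0, q=1, r=0, s=1:
g1 = r OR q = 0 OR 1 = 1
g2 = r OR g1 = 0 OR 1 = 1
g3 = g2 OR p = 1 OR 0 = 1
g4 = g1 AND g3 = 1 AND 1 = 1
g5 = NOT g4 = NOT 1 = 0
g6 = NOT g5 = NOT 0 = 1
g7 = g6 AND s = 1 AND 1 = 1
So g7 = 1 as required.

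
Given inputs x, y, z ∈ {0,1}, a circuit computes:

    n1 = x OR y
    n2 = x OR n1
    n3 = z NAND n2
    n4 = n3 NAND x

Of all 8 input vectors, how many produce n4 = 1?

n4 = n3 NAND x must be 1, so at least one of n3, x is 0.
Satisfying assignments:
  x=0, y=0, z=0
  x=0, y=0, z=1
  x=0, y=1, z=0
  x=0, y=1, z=1
  x=1, y=0, z=1
  x=1, y=1, z=1

6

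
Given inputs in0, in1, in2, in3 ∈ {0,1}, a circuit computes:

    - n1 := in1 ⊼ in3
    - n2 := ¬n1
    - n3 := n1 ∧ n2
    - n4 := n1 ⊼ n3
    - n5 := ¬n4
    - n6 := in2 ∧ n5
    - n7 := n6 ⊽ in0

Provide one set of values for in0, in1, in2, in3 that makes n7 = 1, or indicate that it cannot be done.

n7 = n6 ⊽ in0 must be 1, so both n6 = 0 and in0 = 0.
n6 = in2 ∧ n5 must be 0, so at least one of in2, n5 is 0.
Check with in0=0 in1=0 in2=1 in3=0:
n1 = in1 ⊼ in3 = 0 ⊼ 0 = 1
n2 = ¬n1 = ¬1 = 0
n3 = n1 ∧ n2 = 1 ∧ 0 = 0
n4 = n1 ⊼ n3 = 1 ⊼ 0 = 1
n5 = ¬n4 = ¬1 = 0
n6 = in2 ∧ n5 = 1 ∧ 0 = 0
n7 = n6 ⊽ in0 = 0 ⊽ 0 = 1
So n7 = 1 as required.

in0=0 in1=0 in2=1 in3=0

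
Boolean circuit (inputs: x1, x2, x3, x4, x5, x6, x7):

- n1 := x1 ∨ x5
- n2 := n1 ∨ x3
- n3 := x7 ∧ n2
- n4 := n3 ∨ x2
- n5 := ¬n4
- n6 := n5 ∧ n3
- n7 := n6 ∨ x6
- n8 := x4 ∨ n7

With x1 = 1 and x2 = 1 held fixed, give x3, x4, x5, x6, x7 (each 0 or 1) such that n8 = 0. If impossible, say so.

Check with x1 = 1 and x2 = 1 and x3=1, x4=0, x5=1, x6=0, x7=0:
n1 = x1 ∨ x5 = 1 ∨ 1 = 1
n2 = n1 ∨ x3 = 1 ∨ 1 = 1
n3 = x7 ∧ n2 = 0 ∧ 1 = 0
n4 = n3 ∨ x2 = 0 ∨ 1 = 1
n5 = ¬n4 = ¬1 = 0
n6 = n5 ∧ n3 = 0 ∧ 0 = 0
n7 = n6 ∨ x6 = 0 ∨ 0 = 0
n8 = x4 ∨ n7 = 0 ∨ 0 = 0
So n8 = 0.

x3=1, x4=0, x5=1, x6=0, x7=0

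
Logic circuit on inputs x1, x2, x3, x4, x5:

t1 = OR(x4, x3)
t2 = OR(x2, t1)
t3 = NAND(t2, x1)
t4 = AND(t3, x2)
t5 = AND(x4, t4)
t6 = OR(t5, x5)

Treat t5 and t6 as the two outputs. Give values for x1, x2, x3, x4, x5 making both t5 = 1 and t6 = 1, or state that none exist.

x1=0, x2=1, x3=1, x4=1, x5=1

Check with x1=0, x2=1, x3=1, x4=1, x5=1:
t1 = OR(x4, x3) = OR(1, 1) = 1
t2 = OR(x2, t1) = OR(1, 1) = 1
t3 = NAND(t2, x1) = NAND(1, 0) = 1
t4 = AND(t3, x2) = AND(1, 1) = 1
t5 = AND(x4, t4) = AND(1, 1) = 1
t6 = OR(t5, x5) = OR(1, 1) = 1
So t5 = 1 and t6 = 1.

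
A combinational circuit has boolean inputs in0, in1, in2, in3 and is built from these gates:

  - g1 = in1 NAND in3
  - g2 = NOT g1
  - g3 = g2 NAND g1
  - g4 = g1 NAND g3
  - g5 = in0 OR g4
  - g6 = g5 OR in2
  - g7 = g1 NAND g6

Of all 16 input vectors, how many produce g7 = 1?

g7 = g1 NAND g6 must be 1, so at least one of g1, g6 is 0.
Enumerating the 16 input combinations, 7 give g7 = 1 and 9 give g7 = 0.

7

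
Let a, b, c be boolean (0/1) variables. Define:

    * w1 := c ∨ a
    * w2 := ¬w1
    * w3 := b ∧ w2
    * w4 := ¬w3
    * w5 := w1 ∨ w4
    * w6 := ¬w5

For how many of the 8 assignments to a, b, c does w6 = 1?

w6 = ¬w5 must be 1, so w5 = 0.
w5 = w1 ∨ w4 must be 0, so both w1 = 0 and w4 = 0.
Satisfying assignments:
  a=0, b=1, c=0

1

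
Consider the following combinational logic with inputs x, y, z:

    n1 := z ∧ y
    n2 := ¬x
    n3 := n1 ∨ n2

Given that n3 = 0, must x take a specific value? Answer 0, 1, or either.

n3 = n1 ∨ n2 must be 0, so both n1 = 0 and n2 = 0.
Every assignment with n3 = 0 has x = 1; there are 3 such assignment(s).
  x=1, y=0, z=0
  x=1, y=0, z=1
  x=1, y=1, z=0

1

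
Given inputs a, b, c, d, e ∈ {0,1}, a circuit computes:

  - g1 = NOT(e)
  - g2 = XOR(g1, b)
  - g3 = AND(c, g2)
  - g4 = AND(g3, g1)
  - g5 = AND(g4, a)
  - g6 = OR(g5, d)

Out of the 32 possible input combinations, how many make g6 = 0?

g6 = OR(g5, d) must be 0, so both g5 = 0 and d = 0.
g5 = AND(g4, a) must be 0, so at least one of g4, a is 0.
Enumerating the 32 input combinations, 15 give g6 = 0 and 17 give g6 = 1.

15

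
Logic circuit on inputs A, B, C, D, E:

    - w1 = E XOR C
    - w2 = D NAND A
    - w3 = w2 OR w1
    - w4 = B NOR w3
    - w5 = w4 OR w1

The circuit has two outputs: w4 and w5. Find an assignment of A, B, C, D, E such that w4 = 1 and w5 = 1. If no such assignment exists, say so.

Check with A=1, B=0, C=0, D=1, E=0:
w1 = E XOR C = 0 XOR 0 = 0
w2 = D NAND A = 1 NAND 1 = 0
w3 = w2 OR w1 = 0 OR 0 = 0
w4 = B NOR w3 = 0 NOR 0 = 1
w5 = w4 OR w1 = 1 OR 0 = 1
So w4 = 1 and w5 = 1.

A=1, B=0, C=0, D=1, E=0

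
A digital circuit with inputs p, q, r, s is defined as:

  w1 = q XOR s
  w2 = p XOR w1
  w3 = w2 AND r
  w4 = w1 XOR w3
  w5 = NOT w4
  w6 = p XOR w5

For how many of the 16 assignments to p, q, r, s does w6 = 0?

w6 = p XOR w5 must be 0, so p and w5 are equal.
Enumerating the 16 input combinations, 4 give w6 = 0 and 12 give w6 = 1.

4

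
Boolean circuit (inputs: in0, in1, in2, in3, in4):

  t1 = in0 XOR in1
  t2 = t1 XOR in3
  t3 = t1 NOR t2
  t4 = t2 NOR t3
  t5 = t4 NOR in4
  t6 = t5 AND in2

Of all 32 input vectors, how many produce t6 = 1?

6

t6 = t5 AND in2 must be 1, so both t5 = 1 and in2 = 1.
t5 = t4 NOR in4 must be 1, so both t4 = 0 and in4 = 0.
t4 = t2 NOR t3 must be 0, so at least one of t2, t3 is 1.
Satisfying assignments:
  in0=0, in1=0, in2=1, in3=0, in4=0
  in0=0, in1=0, in2=1, in3=1, in4=0
  in0=0, in1=1, in2=1, in3=0, in4=0
  in0=1, in1=0, in2=1, in3=0, in4=0
  in0=1, in1=1, in2=1, in3=0, in4=0
  in0=1, in1=1, in2=1, in3=1, in4=0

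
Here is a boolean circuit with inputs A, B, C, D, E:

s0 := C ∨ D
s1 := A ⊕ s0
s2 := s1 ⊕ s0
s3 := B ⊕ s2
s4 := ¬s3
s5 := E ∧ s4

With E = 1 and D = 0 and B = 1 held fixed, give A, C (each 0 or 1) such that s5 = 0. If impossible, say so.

A=0, C=1

Check with E = 1 and D = 0 and B = 1 and A=0, C=1:
s0 = C ∨ D = 1 ∨ 0 = 1
s1 = A ⊕ s0 = 0 ⊕ 1 = 1
s2 = s1 ⊕ s0 = 1 ⊕ 1 = 0
s3 = B ⊕ s2 = 1 ⊕ 0 = 1
s4 = ¬s3 = ¬1 = 0
s5 = E ∧ s4 = 1 ∧ 0 = 0
So s5 = 0.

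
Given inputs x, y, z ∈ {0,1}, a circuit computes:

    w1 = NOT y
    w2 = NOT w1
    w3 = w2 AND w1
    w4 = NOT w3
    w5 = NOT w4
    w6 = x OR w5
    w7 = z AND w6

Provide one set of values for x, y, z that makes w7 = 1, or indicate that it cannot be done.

Check with x=1, y=0, z=1:
w1 = NOT y = NOT 0 = 1
w2 = NOT w1 = NOT 1 = 0
w3 = w2 AND w1 = 0 AND 1 = 0
w4 = NOT w3 = NOT 0 = 1
w5 = NOT w4 = NOT 1 = 0
w6 = x OR w5 = 1 OR 0 = 1
w7 = z AND w6 = 1 AND 1 = 1
So w7 = 1 as required.

x=1, y=0, z=1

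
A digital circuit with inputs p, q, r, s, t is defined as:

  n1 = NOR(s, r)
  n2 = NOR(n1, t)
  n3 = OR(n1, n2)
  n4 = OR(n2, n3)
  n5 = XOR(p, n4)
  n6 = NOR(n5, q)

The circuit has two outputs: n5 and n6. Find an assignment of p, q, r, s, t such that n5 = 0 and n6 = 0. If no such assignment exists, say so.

p=0, q=1, r=1, s=1, t=1

Check with p=0, q=1, r=1, s=1, t=1:
n1 = NOR(s, r) = NOR(1, 1) = 0
n2 = NOR(n1, t) = NOR(0, 1) = 0
n3 = OR(n1, n2) = OR(0, 0) = 0
n4 = OR(n2, n3) = OR(0, 0) = 0
n5 = XOR(p, n4) = XOR(0, 0) = 0
n6 = NOR(n5, q) = NOR(0, 1) = 0
So n5 = 0 and n6 = 0.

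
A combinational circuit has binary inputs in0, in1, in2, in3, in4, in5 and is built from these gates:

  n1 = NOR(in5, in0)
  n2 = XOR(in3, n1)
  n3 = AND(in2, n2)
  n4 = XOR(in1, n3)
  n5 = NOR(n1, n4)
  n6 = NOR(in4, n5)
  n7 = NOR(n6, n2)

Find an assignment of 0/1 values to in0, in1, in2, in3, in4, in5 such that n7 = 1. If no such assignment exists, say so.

n7 = NOR(n6, n2) must be 1, so both n6 = 0 and n2 = 0.
n6 = NOR(in4, n5) must be 0, so at least one of in4, n5 is 1.
Check with in0=0, in1=0, in2=0, in3=0, in4=1, in5=1:
n1 = NOR(in5, in0) = NOR(1, 0) = 0
n2 = XOR(in3, n1) = XOR(0, 0) = 0
n3 = AND(in2, n2) = AND(0, 0) = 0
n4 = XOR(in1, n3) = XOR(0, 0) = 0
n5 = NOR(n1, n4) = NOR(0, 0) = 1
n6 = NOR(in4, n5) = NOR(1, 1) = 0
n7 = NOR(n6, n2) = NOR(0, 0) = 1
So n7 = 1 as required.

in0=0, in1=0, in2=0, in3=0, in4=1, in5=1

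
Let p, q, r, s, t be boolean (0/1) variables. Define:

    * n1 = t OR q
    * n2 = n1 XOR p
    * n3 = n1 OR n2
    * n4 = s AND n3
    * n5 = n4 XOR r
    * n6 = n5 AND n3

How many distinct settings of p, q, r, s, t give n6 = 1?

14

n6 = n5 AND n3 must be 1, so both n5 = 1 and n3 = 1.
Enumerating the 32 input combinations, 14 give n6 = 1 and 18 give n6 = 0.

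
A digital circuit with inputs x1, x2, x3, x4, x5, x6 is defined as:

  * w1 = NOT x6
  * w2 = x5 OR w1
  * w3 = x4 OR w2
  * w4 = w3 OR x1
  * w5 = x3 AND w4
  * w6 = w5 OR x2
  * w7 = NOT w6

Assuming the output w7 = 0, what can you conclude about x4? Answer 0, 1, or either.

Both values of x4 occur among assignments with w7 = 0:
  x4=0: x1=0, x2=0, x3=1, x4=0, x5=0, x6=0
  x4=1: x1=0, x2=0, x3=1, x4=1, x5=0, x6=0

either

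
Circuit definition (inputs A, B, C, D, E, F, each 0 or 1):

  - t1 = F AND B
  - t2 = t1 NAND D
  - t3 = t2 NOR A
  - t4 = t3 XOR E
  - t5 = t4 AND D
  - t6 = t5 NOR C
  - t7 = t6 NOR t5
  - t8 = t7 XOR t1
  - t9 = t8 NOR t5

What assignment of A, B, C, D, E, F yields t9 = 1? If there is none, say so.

A=0, B=0, C=0, D=0, E=0, F=1

t9 = t8 NOR t5 must be 1, so both t8 = 0 and t5 = 0.
t8 = t7 XOR t1 must be 0, so t7 and t1 are equal.
t5 = t4 AND D must be 0, so at least one of t4, D is 0.
Check with A=0, B=0, C=0, D=0, E=0, F=1:
t1 = F AND B = 1 AND 0 = 0
t2 = t1 NAND D = 0 NAND 0 = 1
t3 = t2 NOR A = 1 NOR 0 = 0
t4 = t3 XOR E = 0 XOR 0 = 0
t5 = t4 AND D = 0 AND 0 = 0
t6 = t5 NOR C = 0 NOR 0 = 1
t7 = t6 NOR t5 = 1 NOR 0 = 0
t8 = t7 XOR t1 = 0 XOR 0 = 0
t9 = t8 NOR t5 = 0 NOR 0 = 1
So t9 = 1 as required.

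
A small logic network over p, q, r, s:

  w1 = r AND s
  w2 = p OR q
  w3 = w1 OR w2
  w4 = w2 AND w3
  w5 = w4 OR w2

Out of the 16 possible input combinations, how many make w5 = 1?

w5 = w4 OR w2 must be 1, so at least one of w4, w2 is 1.
Enumerating the 16 input combinations, 12 give w5 = 1 and 4 give w5 = 0.

12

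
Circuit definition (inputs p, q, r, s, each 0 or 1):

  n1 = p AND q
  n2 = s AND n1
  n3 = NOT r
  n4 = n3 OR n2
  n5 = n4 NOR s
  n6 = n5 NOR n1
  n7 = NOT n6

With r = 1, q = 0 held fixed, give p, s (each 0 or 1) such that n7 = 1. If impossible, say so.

n7 = NOT n6 must be 1, so n6 = 0.
Check with r = 1, q = 0 and p=0, s=0:
n1 = p AND q = 0 AND 0 = 0
n2 = s AND n1 = 0 AND 0 = 0
n3 = NOT r = NOT 1 = 0
n4 = n3 OR n2 = 0 OR 0 = 0
n5 = n4 NOR s = 0 NOR 0 = 1
n6 = n5 NOR n1 = 1 NOR 0 = 0
n7 = NOT n6 = NOT 0 = 1
So n7 = 1.

p=0, s=0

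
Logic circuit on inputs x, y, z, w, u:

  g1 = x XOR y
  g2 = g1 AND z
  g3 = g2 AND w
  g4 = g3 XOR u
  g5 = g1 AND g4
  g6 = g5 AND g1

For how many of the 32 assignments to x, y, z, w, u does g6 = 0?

g6 = g5 AND g1 must be 0, so at least one of g5, g1 is 0.
Enumerating the 32 input combinations, 24 give g6 = 0 and 8 give g6 = 1.

24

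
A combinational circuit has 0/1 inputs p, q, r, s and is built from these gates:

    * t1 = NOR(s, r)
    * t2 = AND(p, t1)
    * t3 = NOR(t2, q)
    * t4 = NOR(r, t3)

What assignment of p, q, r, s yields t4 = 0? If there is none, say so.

p=1 q=0 r=1 s=0

t4 = NOR(r, t3) must be 0, so at least one of r, t3 is 1.
Check with p=1 q=0 r=1 s=0:
t1 = NOR(s, r) = NOR(0, 1) = 0
t2 = AND(p, t1) = AND(1, 0) = 0
t3 = NOR(t2, q) = NOR(0, 0) = 1
t4 = NOR(r, t3) = NOR(1, 1) = 0
So t4 = 0 as required.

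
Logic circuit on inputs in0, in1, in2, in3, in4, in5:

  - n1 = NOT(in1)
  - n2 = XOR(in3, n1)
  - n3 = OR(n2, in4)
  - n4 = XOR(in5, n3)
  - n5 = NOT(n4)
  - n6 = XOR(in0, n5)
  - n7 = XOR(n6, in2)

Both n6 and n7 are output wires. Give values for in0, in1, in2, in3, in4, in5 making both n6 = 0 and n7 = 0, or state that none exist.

Check with in0=1, in1=0, in2=0, in3=1, in4=1, in5=1:
n1 = NOT(in1) = NOT 0 = 1
n2 = XOR(in3, n1) = XOR(1, 1) = 0
n3 = OR(n2, in4) = OR(0, 1) = 1
n4 = XOR(in5, n3) = XOR(1, 1) = 0
n5 = NOT(n4) = NOT 0 = 1
n6 = XOR(in0, n5) = XOR(1, 1) = 0
n7 = XOR(n6, in2) = XOR(0, 0) = 0
So n6 = 0 and n7 = 0.

in0=1, in1=0, in2=0, in3=1, in4=1, in5=1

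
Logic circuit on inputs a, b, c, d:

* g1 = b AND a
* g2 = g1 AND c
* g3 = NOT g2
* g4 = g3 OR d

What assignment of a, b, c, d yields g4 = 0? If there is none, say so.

Check with a=1 b=1 c=1 d=0:
g1 = b AND a = 1 AND 1 = 1
g2 = g1 AND c = 1 AND 1 = 1
g3 = NOT g2 = NOT 1 = 0
g4 = g3 OR d = 0 OR 0 = 0
So g4 = 0 as required.

a=1 b=1 c=1 d=0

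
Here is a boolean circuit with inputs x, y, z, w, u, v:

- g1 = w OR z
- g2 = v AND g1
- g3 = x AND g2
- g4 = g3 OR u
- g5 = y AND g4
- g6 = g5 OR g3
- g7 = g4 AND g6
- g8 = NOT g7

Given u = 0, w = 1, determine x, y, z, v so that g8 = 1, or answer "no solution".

x=0, y=1, z=0, v=1

Check with u = 0, w = 1 and x=0, y=1, z=0, v=1:
g1 = w OR z = 1 OR 0 = 1
g2 = v AND g1 = 1 AND 1 = 1
g3 = x AND g2 = 0 AND 1 = 0
g4 = g3 OR u = 0 OR 0 = 0
g5 = y AND g4 = 1 AND 0 = 0
g6 = g5 OR g3 = 0 OR 0 = 0
g7 = g4 AND g6 = 0 AND 0 = 0
g8 = NOT g7 = NOT 0 = 1
So g8 = 1.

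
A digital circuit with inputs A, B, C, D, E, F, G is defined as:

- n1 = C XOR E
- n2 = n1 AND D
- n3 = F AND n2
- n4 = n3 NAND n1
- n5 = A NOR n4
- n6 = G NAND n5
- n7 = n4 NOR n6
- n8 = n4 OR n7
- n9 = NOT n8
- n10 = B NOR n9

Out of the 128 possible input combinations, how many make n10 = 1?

n10 = B NOR n9 must be 1, so both B = 0 and n9 = 0.
n9 = NOT n8 must be 0, so n8 = 1.
n8 = n4 OR n7 must be 1, so at least one of n4, n7 is 1.
Enumerating the 128 input combinations, 58 give n10 = 1 and 70 give n10 = 0.

58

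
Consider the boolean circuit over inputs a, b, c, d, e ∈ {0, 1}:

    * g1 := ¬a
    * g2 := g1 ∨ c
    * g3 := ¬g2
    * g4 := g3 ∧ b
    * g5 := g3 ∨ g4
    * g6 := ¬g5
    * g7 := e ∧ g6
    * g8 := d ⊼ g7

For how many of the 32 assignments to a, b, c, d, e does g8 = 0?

6

g8 = d ⊼ g7 must be 0, so both d = 1 and g7 = 1.
g7 = e ∧ g6 must be 1, so both e = 1 and g6 = 1.
g6 = ¬g5 must be 1, so g5 = 0.
Satisfying assignments:
  a=0, b=0, c=0, d=1, e=1
  a=0, b=0, c=1, d=1, e=1
  a=0, b=1, c=0, d=1, e=1
  a=0, b=1, c=1, d=1, e=1
  a=1, b=0, c=1, d=1, e=1
  a=1, b=1, c=1, d=1, e=1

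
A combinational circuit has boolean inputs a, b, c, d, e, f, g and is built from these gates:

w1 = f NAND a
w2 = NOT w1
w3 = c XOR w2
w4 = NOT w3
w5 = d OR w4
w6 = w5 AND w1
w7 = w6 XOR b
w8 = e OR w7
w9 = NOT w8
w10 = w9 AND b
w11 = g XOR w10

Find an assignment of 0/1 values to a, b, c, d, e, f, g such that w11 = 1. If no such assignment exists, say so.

w11 = g XOR w10 must be 1, so g and w10 differ.
Check with a=0, b=1, c=0, d=1, e=1, f=1, g=1:
w1 = f NAND a = 1 NAND 0 = 1
w2 = NOT w1 = NOT 1 = 0
w3 = c XOR w2 = 0 XOR 0 = 0
w4 = NOT w3 = NOT 0 = 1
w5 = d OR w4 = 1 OR 1 = 1
w6 = w5 AND w1 = 1 AND 1 = 1
w7 = w6 XOR b = 1 XOR 1 = 0
w8 = e OR w7 = 1 OR 0 = 1
w9 = NOT w8 = NOT 1 = 0
w10 = w9 AND b = 0 AND 1 = 0
w11 = g XOR w10 = 1 XOR 0 = 1
So w11 = 1 as required.

a=0, b=1, c=0, d=1, e=1, f=1, g=1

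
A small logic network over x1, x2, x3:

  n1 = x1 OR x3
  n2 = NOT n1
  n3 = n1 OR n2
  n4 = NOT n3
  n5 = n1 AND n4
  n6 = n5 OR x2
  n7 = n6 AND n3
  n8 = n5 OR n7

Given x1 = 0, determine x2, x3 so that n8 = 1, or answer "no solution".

x2=1, x3=0

n8 = n5 OR n7 must be 1, so at least one of n5, n7 is 1.
Check with x1 = 0 and x2=1, x3=0:
n1 = x1 OR x3 = 0 OR 0 = 0
n2 = NOT n1 = NOT 0 = 1
n3 = n1 OR n2 = 0 OR 1 = 1
n4 = NOT n3 = NOT 1 = 0
n5 = n1 AND n4 = 0 AND 0 = 0
n6 = n5 OR x2 = 0 OR 1 = 1
n7 = n6 AND n3 = 1 AND 1 = 1
n8 = n5 OR n7 = 0 OR 1 = 1
So n8 = 1.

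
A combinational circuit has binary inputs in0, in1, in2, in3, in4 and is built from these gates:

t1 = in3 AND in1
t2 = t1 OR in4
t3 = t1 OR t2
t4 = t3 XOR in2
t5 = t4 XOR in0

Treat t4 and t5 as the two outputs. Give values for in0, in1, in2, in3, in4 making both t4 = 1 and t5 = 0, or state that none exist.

Check with in0=1, in1=1, in2=0, in3=0, in4=1:
t1 = in3 AND in1 = 0 AND 1 = 0
t2 = t1 OR in4 = 0 OR 1 = 1
t3 = t1 OR t2 = 0 OR 1 = 1
t4 = t3 XOR in2 = 1 XOR 0 = 1
t5 = t4 XOR in0 = 1 XOR 1 = 0
So t4 = 1 and t5 = 0.

in0=1, in1=1, in2=0, in3=0, in4=1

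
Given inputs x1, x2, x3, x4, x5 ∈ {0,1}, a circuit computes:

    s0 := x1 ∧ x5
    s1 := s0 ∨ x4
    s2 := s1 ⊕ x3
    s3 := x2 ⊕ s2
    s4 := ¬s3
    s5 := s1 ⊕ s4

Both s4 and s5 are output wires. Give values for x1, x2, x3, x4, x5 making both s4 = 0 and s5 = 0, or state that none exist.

Check with x1=0, x2=1, x3=0, x4=0, x5=1:
s0 = x1 ∧ x5 = 0 ∧ 1 = 0
s1 = s0 ∨ x4 = 0 ∨ 0 = 0
s2 = s1 ⊕ x3 = 0 ⊕ 0 = 0
s3 = x2 ⊕ s2 = 1 ⊕ 0 = 1
s4 = ¬s3 = ¬1 = 0
s5 = s1 ⊕ s4 = 0 ⊕ 0 = 0
So s4 = 0 and s5 = 0.

x1=0, x2=1, x3=0, x4=0, x5=1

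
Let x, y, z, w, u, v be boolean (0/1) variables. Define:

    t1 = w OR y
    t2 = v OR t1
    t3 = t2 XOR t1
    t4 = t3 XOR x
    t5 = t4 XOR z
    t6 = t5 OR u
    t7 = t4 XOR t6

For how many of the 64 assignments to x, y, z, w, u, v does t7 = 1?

t7 = t4 XOR t6 must be 1, so t4 and t6 differ.
Enumerating the 64 input combinations, 32 give t7 = 1 and 32 give t7 = 0.

32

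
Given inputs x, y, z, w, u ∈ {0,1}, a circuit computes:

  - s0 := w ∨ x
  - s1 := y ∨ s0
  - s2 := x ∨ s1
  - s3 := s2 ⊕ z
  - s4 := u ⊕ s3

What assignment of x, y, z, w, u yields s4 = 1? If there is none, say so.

s4 = u ⊕ s3 must be 1, so u and s3 differ.
Check with x=1, y=1, z=0, w=1, u=0:
s0 = w ∨ x = 1 ∨ 1 = 1
s1 = y ∨ s0 = 1 ∨ 1 = 1
s2 = x ∨ s1 = 1 ∨ 1 = 1
s3 = s2 ⊕ z = 1 ⊕ 0 = 1
s4 = u ⊕ s3 = 0 ⊕ 1 = 1
So s4 = 1 as required.

x=1, y=1, z=0, w=1, u=0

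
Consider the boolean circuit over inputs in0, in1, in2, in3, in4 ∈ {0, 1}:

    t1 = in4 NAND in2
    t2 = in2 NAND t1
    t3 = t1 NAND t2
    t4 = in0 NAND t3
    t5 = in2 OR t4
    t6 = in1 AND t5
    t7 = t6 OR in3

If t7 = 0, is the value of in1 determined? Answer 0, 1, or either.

0

t7 = t6 OR in3 must be 0, so both t6 = 0 and in3 = 0.
Every assignment with t7 = 0 has in1 = 0; there are 8 such assignment(s).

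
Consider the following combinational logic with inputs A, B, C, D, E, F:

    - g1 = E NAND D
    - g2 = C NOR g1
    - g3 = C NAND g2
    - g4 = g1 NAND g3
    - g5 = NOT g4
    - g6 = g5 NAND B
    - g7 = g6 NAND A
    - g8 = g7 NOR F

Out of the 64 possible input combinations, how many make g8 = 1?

g8 = g7 NOR F must be 1, so both g7 = 0 and F = 0.
g7 = g6 NAND A must be 0, so both g6 = 1 and A = 1.
g6 = g5 NAND B must be 1, so at least one of g5, B is 0.
Enumerating the 64 input combinations, 10 give g8 = 1 and 54 give g8 = 0.

10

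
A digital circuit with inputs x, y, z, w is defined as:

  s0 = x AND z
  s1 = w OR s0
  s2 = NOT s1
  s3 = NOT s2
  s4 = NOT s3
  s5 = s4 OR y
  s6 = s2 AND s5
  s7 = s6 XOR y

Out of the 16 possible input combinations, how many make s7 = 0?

8

s7 = s6 XOR y must be 0, so s6 and y are equal.
Enumerating the 16 input combinations, 8 give s7 = 0 and 8 give s7 = 1.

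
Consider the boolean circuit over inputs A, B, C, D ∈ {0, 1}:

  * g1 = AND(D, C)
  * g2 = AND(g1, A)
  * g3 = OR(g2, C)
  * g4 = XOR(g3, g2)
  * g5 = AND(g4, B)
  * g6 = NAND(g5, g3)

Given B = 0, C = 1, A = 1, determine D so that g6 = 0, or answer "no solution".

no solution exists

With B = 0, C = 1, A = 1 fixed, none of the 2 settings of D give g6 = 0.
For example, with D=0:
g1 = AND(D, C) = AND(0, 1) = 0
g2 = AND(g1, A) = AND(0, 1) = 0
g3 = OR(g2, C) = OR(0, 1) = 1
g4 = XOR(g3, g2) = XOR(1, 0) = 1
g5 = AND(g4, B) = AND(1, 0) = 0
g6 = NAND(g5, g3) = NAND(0, 1) = 1
giving g6 = 1 ≠ 0.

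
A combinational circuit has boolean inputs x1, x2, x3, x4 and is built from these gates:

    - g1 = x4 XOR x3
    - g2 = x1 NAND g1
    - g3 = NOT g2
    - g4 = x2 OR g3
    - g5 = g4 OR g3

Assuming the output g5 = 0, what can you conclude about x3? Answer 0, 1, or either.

Both values of x3 occur among assignments with g5 = 0:
  x3=0: x1=0, x2=0, x3=0, x4=0
  x3=1: x1=0, x2=0, x3=1, x4=0

either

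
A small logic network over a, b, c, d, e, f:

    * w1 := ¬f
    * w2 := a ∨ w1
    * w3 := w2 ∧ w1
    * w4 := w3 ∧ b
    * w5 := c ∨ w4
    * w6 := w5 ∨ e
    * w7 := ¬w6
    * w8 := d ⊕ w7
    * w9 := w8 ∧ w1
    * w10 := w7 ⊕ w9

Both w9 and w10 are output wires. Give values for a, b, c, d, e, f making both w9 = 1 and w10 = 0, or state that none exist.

a=1 b=0 c=0 d=0 e=0 f=0

Check with a=1 b=0 c=0 d=0 e=0 f=0:
w1 = ¬f = ¬0 = 1
w2 = a ∨ w1 = 1 ∨ 1 = 1
w3 = w2 ∧ w1 = 1 ∧ 1 = 1
w4 = w3 ∧ b = 1 ∧ 0 = 0
w5 = c ∨ w4 = 0 ∨ 0 = 0
w6 = w5 ∨ e = 0 ∨ 0 = 0
w7 = ¬w6 = ¬0 = 1
w8 = d ⊕ w7 = 0 ⊕ 1 = 1
w9 = w8 ∧ w1 = 1 ∧ 1 = 1
w10 = w7 ⊕ w9 = 1 ⊕ 1 = 0
So w9 = 1 and w10 = 0.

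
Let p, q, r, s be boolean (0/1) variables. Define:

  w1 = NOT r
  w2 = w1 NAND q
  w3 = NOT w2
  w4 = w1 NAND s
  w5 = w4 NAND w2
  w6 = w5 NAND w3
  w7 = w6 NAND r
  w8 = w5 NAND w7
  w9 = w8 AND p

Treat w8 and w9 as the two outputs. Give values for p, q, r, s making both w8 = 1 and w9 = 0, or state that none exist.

Check with p=0, q=1, r=1, s=0:
w1 = NOT r = NOT 1 = 0
w2 = w1 NAND q = 0 NAND 1 = 1
w3 = NOT w2 = NOT 1 = 0
w4 = w1 NAND s = 0 NAND 0 = 1
w5 = w4 NAND w2 = 1 NAND 1 = 0
w6 = w5 NAND w3 = 0 NAND 0 = 1
w7 = w6 NAND r = 1 NAND 1 = 0
w8 = w5 NAND w7 = 0 NAND 0 = 1
w9 = w8 AND p = 1 AND 0 = 0
So w8 = 1 and w9 = 0.

p=0, q=1, r=1, s=0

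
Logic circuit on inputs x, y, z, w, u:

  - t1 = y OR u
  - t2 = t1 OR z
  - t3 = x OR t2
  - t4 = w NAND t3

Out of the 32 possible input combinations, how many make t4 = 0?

t4 = w NAND t3 must be 0, so both w = 1 and t3 = 1.
t3 = x OR t2 must be 1, so at least one of x, t2 is 1.
Enumerating the 32 input combinations, 15 give t4 = 0 and 17 give t4 = 1.

15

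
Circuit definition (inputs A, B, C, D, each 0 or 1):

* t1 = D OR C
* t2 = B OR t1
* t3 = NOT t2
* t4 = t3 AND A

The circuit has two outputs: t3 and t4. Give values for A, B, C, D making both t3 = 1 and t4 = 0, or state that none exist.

A=0, B=0, C=0, D=0

Check with A=0, B=0, C=0, D=0:
t1 = D OR C = 0 OR 0 = 0
t2 = B OR t1 = 0 OR 0 = 0
t3 = NOT t2 = NOT 0 = 1
t4 = t3 AND A = 1 AND 0 = 0
So t3 = 1 and t4 = 0.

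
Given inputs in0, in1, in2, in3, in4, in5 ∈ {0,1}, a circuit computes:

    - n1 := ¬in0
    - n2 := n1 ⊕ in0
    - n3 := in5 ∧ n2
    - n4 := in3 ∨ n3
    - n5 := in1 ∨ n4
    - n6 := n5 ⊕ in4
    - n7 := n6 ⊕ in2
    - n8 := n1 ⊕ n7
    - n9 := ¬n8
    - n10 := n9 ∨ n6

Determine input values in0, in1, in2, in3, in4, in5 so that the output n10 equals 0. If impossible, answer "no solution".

in0=0, in1=1, in2=0, in3=1, in4=1, in5=1

Check with in0=0, in1=1, in2=0, in3=1, in4=1, in5=1:
n1 = ¬in0 = ¬0 = 1
n2 = n1 ⊕ in0 = 1 ⊕ 0 = 1
n3 = in5 ∧ n2 = 1 ∧ 1 = 1
n4 = in3 ∨ n3 = 1 ∨ 1 = 1
n5 = in1 ∨ n4 = 1 ∨ 1 = 1
n6 = n5 ⊕ in4 = 1 ⊕ 1 = 0
n7 = n6 ⊕ in2 = 0 ⊕ 0 = 0
n8 = n1 ⊕ n7 = 1 ⊕ 0 = 1
n9 = ¬n8 = ¬1 = 0
n10 = n9 ∨ n6 = 0 ∨ 0 = 0
So n10 = 0 as required.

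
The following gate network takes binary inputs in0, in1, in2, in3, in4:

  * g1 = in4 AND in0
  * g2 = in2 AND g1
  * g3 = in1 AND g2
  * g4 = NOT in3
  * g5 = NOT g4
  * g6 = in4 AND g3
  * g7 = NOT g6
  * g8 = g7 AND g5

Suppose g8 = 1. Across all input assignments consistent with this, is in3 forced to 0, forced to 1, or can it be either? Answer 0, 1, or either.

1

g8 = g7 AND g5 must be 1, so both g7 = 1 and g5 = 1.
Every assignment with g8 = 1 has in3 = 1; there are 15 such assignment(s).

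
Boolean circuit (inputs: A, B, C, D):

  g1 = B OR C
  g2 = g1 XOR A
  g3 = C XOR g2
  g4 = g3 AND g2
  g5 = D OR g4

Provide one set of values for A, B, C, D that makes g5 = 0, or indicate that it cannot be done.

A=0, B=0, C=1, D=0

g5 = D OR g4 must be 0, so both D = 0 and g4 = 0.
g4 = g3 AND g2 must be 0, so at least one of g3, g2 is 0.
Check with A=0, B=0, C=1, D=0:
g1 = B OR C = 0 OR 1 = 1
g2 = g1 XOR A = 1 XOR 0 = 1
g3 = C XOR g2 = 1 XOR 1 = 0
g4 = g3 AND g2 = 0 AND 1 = 0
g5 = D OR g4 = 0 OR 0 = 0
So g5 = 0 as required.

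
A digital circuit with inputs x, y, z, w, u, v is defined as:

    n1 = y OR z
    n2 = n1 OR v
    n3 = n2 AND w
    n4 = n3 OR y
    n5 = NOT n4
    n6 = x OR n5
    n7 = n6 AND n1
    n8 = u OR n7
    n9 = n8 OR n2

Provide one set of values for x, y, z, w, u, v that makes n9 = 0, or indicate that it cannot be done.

n9 = n8 OR n2 must be 0, so both n8 = 0 and n2 = 0.
Check with x=1, y=0, z=0, w=1, u=0, v=0:
n1 = y OR z = 0 OR 0 = 0
n2 = n1 OR v = 0 OR 0 = 0
n3 = n2 AND w = 0 AND 1 = 0
n4 = n3 OR y = 0 OR 0 = 0
n5 = NOT n4 = NOT 0 = 1
n6 = x OR n5 = 1 OR 1 = 1
n7 = n6 AND n1 = 1 AND 0 = 0
n8 = u OR n7 = 0 OR 0 = 0
n9 = n8 OR n2 = 0 OR 0 = 0
So n9 = 0 as required.

x=1, y=0, z=0, w=1, u=0, v=0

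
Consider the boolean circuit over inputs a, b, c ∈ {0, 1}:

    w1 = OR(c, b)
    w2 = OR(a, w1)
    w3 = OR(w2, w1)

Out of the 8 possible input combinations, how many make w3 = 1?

w3 = OR(w2, w1) must be 1, so at least one of w2, w1 is 1.
Enumerating the 8 input combinations, 7 give w3 = 1 and 1 give w3 = 0.

7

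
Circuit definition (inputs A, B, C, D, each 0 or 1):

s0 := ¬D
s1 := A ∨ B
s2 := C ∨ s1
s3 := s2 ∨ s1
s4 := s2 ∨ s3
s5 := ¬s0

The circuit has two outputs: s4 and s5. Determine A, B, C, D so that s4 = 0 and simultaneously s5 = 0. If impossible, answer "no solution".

A=0, B=0, C=0, D=0

Check with A=0, B=0, C=0, D=0:
s0 = ¬D = ¬0 = 1
s1 = A ∨ B = 0 ∨ 0 = 0
s2 = C ∨ s1 = 0 ∨ 0 = 0
s3 = s2 ∨ s1 = 0 ∨ 0 = 0
s4 = s2 ∨ s3 = 0 ∨ 0 = 0
s5 = ¬s0 = ¬1 = 0
So s4 = 0 and s5 = 0.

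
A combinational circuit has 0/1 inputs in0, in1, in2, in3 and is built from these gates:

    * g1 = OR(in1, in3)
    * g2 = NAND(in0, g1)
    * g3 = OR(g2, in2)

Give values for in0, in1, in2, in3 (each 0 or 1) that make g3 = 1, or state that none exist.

g3 = OR(g2, in2) must be 1, so at least one of g2, in2 is 1.
Check with in0=0, in1=1, in2=0, in3=0:
g1 = OR(in1, in3) = OR(1, 0) = 1
g2 = NAND(in0, g1) = NAND(0, 1) = 1
g3 = OR(g2, in2) = OR(1, 0) = 1
So g3 = 1 as required.

in0=0, in1=1, in2=0, in3=0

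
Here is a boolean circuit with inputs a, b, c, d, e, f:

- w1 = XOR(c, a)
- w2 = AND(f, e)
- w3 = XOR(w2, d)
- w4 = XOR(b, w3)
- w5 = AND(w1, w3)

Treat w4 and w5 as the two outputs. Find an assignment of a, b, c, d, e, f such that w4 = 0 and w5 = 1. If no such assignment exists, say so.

Check with a=1, b=1, c=0, d=0, e=1, f=1:
w1 = XOR(c, a) = XOR(0, 1) = 1
w2 = AND(f, e) = AND(1, 1) = 1
w3 = XOR(w2, d) = XOR(1, 0) = 1
w4 = XOR(b, w3) = XOR(1, 1) = 0
w5 = AND(w1, w3) = AND(1, 1) = 1
So w4 = 0 and w5 = 1.

a=1, b=1, c=0, d=0, e=1, f=1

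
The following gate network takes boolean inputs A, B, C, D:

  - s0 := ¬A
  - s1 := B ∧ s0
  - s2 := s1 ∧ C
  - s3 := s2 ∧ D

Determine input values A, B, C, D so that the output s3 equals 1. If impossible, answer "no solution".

A=0, B=1, C=1, D=1

s3 = s2 ∧ D must be 1, so both s2 = 1 and D = 1.
s2 = s1 ∧ C must be 1, so both s1 = 1 and C = 1.
s1 = B ∧ s0 must be 1, so both B = 1 and s0 = 1.
Check with A=0, B=1, C=1, D=1:
s0 = ¬A = ¬0 = 1
s1 = B ∧ s0 = 1 ∧ 1 = 1
s2 = s1 ∧ C = 1 ∧ 1 = 1
s3 = s2 ∧ D = 1 ∧ 1 = 1
So s3 = 1 as required.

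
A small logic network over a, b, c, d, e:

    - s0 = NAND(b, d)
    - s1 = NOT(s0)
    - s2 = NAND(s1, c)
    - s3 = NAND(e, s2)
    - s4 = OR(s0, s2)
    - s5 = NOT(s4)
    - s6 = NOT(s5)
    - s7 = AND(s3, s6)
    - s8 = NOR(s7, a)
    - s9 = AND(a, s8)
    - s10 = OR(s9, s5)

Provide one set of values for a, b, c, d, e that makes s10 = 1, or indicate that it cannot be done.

s10 = OR(s9, s5) must be 1, so at least one of s9, s5 is 1.
Check with a=0, b=1, c=1, d=1, e=1:
s0 = NAND(b, d) = NAND(1, 1) = 0
s1 = NOT(s0) = NOT 0 = 1
s2 = NAND(s1, c) = NAND(1, 1) = 0
s3 = NAND(e, s2) = NAND(1, 0) = 1
s4 = OR(s0, s2) = OR(0, 0) = 0
s5 = NOT(s4) = NOT 0 = 1
s6 = NOT(s5) = NOT 1 = 0
s7 = AND(s3, s6) = AND(1, 0) = 0
s8 = NOR(s7, a) = NOR(0, 0) = 1
s9 = AND(a, s8) = AND(0, 1) = 0
s10 = OR(s9, s5) = OR(0, 1) = 1
So s10 = 1 as required.

a=0, b=1, c=1, d=1, e=1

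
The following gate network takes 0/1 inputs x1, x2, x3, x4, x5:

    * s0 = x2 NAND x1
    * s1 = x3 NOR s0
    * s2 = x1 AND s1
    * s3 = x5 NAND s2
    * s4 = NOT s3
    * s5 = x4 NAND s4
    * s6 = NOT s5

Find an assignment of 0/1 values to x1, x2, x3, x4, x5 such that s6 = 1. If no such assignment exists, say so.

s6 = NOT s5 must be 1, so s5 = 0.
Check with x1=1, x2=1, x3=0, x4=1, x5=1:
s0 = x2 NAND x1 = 1 NAND 1 = 0
s1 = x3 NOR s0 = 0 NOR 0 = 1
s2 = x1 AND s1 = 1 AND 1 = 1
s3 = x5 NAND s2 = 1 NAND 1 = 0
s4 = NOT s3 = NOT 0 = 1
s5 = x4 NAND s4 = 1 NAND 1 = 0
s6 = NOT s5 = NOT 0 = 1
So s6 = 1 as required.

x1=1, x2=1, x3=0, x4=1, x5=1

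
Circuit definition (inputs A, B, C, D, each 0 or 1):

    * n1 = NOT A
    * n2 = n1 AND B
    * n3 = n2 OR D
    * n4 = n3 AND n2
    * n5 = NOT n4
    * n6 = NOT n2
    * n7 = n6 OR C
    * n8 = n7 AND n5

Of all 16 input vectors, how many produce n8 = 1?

n8 = n7 AND n5 must be 1, so both n7 = 1 and n5 = 1.
Enumerating the 16 input combinations, 12 give n8 = 1 and 4 give n8 = 0.

12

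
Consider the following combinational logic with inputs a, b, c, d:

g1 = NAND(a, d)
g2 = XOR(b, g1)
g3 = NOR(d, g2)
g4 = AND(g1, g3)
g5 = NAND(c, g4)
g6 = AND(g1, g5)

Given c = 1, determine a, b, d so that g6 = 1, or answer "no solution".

g6 = AND(g1, g5) must be 1, so both g1 = 1 and g5 = 1.
g1 = NAND(a, d) must be 1, so at least one of a, d is 0.
Check with c = 1 and a=1, b=0, d=0:
g1 = NAND(a, d) = NAND(1, 0) = 1
g2 = XOR(b, g1) = XOR(0, 1) = 1
g3 = NOR(d, g2) = NOR(0, 1) = 0
g4 = AND(g1, g3) = AND(1, 0) = 0
g5 = NAND(c, g4) = NAND(1, 0) = 1
g6 = AND(g1, g5) = AND(1, 1) = 1
So g6 = 1.

a=1 b=0 d=0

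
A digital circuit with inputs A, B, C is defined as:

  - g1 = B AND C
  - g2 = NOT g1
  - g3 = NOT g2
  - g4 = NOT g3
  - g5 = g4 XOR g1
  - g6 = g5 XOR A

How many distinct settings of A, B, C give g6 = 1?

g6 = g5 XOR A must be 1, so g5 and A differ.
Satisfying assignments:
  A=0, B=0, C=0
  A=0, B=0, C=1
  A=0, B=1, C=0
  A=0, B=1, C=1

4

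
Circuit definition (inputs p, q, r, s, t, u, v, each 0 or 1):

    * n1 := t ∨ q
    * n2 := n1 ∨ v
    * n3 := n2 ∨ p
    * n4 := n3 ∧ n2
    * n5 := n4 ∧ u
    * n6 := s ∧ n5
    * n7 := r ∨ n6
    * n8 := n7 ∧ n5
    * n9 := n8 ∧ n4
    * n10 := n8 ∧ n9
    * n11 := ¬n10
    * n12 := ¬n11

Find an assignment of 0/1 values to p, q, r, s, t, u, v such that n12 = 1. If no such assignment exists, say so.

Check with p=0 q=1 r=1 s=1 t=0 u=1 v=1:
n1 = t ∨ q = 0 ∨ 1 = 1
n2 = n1 ∨ v = 1 ∨ 1 = 1
n3 = n2 ∨ p = 1 ∨ 0 = 1
n4 = n3 ∧ n2 = 1 ∧ 1 = 1
n5 = n4 ∧ u = 1 ∧ 1 = 1
n6 = s ∧ n5 = 1 ∧ 1 = 1
n7 = r ∨ n6 = 1 ∨ 1 = 1
n8 = n7 ∧ n5 = 1 ∧ 1 = 1
n9 = n8 ∧ n4 = 1 ∧ 1 = 1
n10 = n8 ∧ n9 = 1 ∧ 1 = 1
n11 = ¬n10 = ¬1 = 0
n12 = ¬n11 = ¬0 = 1
So n12 = 1 as required.

p=0 q=1 r=1 s=1 t=0 u=1 v=1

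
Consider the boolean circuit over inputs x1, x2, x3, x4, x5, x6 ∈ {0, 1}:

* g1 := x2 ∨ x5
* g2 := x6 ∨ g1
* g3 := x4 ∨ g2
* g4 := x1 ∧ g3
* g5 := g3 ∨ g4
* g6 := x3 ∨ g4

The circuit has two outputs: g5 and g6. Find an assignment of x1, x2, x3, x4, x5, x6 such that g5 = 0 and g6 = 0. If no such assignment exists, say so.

Check with x1=1, x2=0, x3=0, x4=0, x5=0, x6=0:
g1 = x2 ∨ x5 = 0 ∨ 0 = 0
g2 = x6 ∨ g1 = 0 ∨ 0 = 0
g3 = x4 ∨ g2 = 0 ∨ 0 = 0
g4 = x1 ∧ g3 = 1 ∧ 0 = 0
g5 = g3 ∨ g4 = 0 ∨ 0 = 0
g6 = x3 ∨ g4 = 0 ∨ 0 = 0
So g5 = 0 and g6 = 0.

x1=1, x2=0, x3=0, x4=0, x5=0, x6=0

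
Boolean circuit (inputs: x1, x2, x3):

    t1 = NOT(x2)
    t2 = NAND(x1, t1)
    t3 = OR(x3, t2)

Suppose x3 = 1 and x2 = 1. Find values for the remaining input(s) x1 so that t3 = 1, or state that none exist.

Check with x3 = 1 and x2 = 1 and x1=0:
t1 = NOT(x2) = NOT 1 = 0
t2 = NAND(x1, t1) = NAND(0, 0) = 1
t3 = OR(x3, t2) = OR(1, 1) = 1
So t3 = 1.

x1=0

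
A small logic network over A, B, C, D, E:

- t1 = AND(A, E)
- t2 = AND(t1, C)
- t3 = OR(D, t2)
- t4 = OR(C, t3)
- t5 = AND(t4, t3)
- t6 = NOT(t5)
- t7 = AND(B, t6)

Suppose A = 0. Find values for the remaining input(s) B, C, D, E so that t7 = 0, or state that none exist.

B=1 C=0 D=1 E=1

t7 = AND(B, t6) must be 0, so at least one of B, t6 is 0.
Check with A = 0 and B=1, C=0, D=1, E=1:
t1 = AND(A, E) = AND(0, 1) = 0
t2 = AND(t1, C) = AND(0, 0) = 0
t3 = OR(D, t2) = OR(1, 0) = 1
t4 = OR(C, t3) = OR(0, 1) = 1
t5 = AND(t4, t3) = AND(1, 1) = 1
t6 = NOT(t5) = NOT 1 = 0
t7 = AND(B, t6) = AND(1, 0) = 0
So t7 = 0.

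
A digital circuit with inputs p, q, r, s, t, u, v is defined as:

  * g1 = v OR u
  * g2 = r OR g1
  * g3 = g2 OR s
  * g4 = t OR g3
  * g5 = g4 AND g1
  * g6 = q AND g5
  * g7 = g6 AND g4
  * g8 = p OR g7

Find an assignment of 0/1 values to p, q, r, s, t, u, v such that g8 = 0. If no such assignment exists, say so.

g8 = p OR g7 must be 0, so both p = 0 and g7 = 0.
Check with p=0 q=0 r=1 s=1 t=0 u=1 v=0:
g1 = v OR u = 0 OR 1 = 1
g2 = r OR g1 = 1 OR 1 = 1
g3 = g2 OR s = 1 OR 1 = 1
g4 = t OR g3 = 0 OR 1 = 1
g5 = g4 AND g1 = 1 AND 1 = 1
g6 = q AND g5 = 0 AND 1 = 0
g7 = g6 AND g4 = 0 AND 1 = 0
g8 = p OR g7 = 0 OR 0 = 0
So g8 = 0 as required.

p=0 q=0 r=1 s=1 t=0 u=1 v=0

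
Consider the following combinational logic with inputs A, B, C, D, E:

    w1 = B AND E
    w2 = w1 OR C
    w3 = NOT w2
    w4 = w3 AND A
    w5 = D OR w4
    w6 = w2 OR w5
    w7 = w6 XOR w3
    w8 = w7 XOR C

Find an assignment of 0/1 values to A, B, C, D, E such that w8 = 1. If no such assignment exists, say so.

Check with A=0, B=1, C=0, D=0, E=0:
w1 = B AND E = 1 AND 0 = 0
w2 = w1 OR C = 0 OR 0 = 0
w3 = NOT w2 = NOT 0 = 1
w4 = w3 AND A = 1 AND 0 = 0
w5 = D OR w4 = 0 OR 0 = 0
w6 = w2 OR w5 = 0 OR 0 = 0
w7 = w6 XOR w3 = 0 XOR 1 = 1
w8 = w7 XOR C = 1 XOR 0 = 1
So w8 = 1 as required.

A=0, B=1, C=0, D=0, E=0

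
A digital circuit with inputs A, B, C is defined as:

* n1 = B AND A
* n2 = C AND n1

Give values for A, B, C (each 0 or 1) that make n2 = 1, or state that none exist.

Check with A=1, B=1, C=1:
n1 = B AND A = 1 AND 1 = 1
n2 = C AND n1 = 1 AND 1 = 1
So n2 = 1 as required.

A=1, B=1, C=1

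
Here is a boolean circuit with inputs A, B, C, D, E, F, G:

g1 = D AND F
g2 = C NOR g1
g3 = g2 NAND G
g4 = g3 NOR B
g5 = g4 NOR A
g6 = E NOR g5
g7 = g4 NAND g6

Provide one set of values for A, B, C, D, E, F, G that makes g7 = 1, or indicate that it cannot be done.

A=1, B=0, C=1, D=1, E=1, F=1, G=1

g7 = g4 NAND g6 must be 1, so at least one of g4, g6 is 0.
Check with A=1, B=0, C=1, D=1, E=1, F=1, G=1:
g1 = D AND F = 1 AND 1 = 1
g2 = C NOR g1 = 1 NOR 1 = 0
g3 = g2 NAND G = 0 NAND 1 = 1
g4 = g3 NOR B = 1 NOR 0 = 0
g5 = g4 NOR A = 0 NOR 1 = 0
g6 = E NOR g5 = 1 NOR 0 = 0
g7 = g4 NAND g6 = 0 NAND 0 = 1
So g7 = 1 as required.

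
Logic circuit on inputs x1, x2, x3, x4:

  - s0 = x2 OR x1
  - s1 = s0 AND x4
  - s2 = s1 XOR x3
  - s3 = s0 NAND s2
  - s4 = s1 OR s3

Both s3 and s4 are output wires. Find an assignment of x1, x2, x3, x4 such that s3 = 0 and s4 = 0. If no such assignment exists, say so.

x1=0, x2=1, x3=1, x4=0

Check with x1=0, x2=1, x3=1, x4=0:
s0 = x2 OR x1 = 1 OR 0 = 1
s1 = s0 AND x4 = 1 AND 0 = 0
s2 = s1 XOR x3 = 0 XOR 1 = 1
s3 = s0 NAND s2 = 1 NAND 1 = 0
s4 = s1 OR s3 = 0 OR 0 = 0
So s3 = 0 and s4 = 0.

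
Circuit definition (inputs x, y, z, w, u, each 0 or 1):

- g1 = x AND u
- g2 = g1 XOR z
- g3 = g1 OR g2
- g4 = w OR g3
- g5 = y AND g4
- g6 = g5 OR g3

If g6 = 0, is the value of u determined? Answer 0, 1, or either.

either

Both values of u occur among assignments with g6 = 0:
  u=0: x=0, y=0, z=0, w=0, u=0
  u=1: x=0, y=0, z=0, w=0, u=1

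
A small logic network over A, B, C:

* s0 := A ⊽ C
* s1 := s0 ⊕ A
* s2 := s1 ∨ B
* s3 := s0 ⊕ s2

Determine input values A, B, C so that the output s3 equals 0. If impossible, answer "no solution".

A=0 B=1 C=0

s3 = s0 ⊕ s2 must be 0, so s0 and s2 are equal.
Check with A=0 B=1 C=0:
s0 = A ⊽ C = 0 ⊽ 0 = 1
s1 = s0 ⊕ A = 1 ⊕ 0 = 1
s2 = s1 ∨ B = 1 ∨ 1 = 1
s3 = s0 ⊕ s2 = 1 ⊕ 1 = 0
So s3 = 0 as required.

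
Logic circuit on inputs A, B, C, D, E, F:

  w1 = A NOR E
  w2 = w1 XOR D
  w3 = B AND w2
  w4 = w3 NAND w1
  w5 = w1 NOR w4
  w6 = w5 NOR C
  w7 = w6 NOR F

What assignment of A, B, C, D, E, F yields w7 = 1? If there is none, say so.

A=1, B=1, C=1, D=0, E=0, F=0

Check with A=1, B=1, C=1, D=0, E=0, F=0:
w1 = A NOR E = 1 NOR 0 = 0
w2 = w1 XOR D = 0 XOR 0 = 0
w3 = B AND w2 = 1 AND 0 = 0
w4 = w3 NAND w1 = 0 NAND 0 = 1
w5 = w1 NOR w4 = 0 NOR 1 = 0
w6 = w5 NOR C = 0 NOR 1 = 0
w7 = w6 NOR F = 0 NOR 0 = 1
So w7 = 1 as required.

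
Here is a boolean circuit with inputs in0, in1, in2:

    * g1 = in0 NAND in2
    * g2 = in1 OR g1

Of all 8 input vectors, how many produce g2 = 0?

g2 = in1 OR g1 must be 0, so both in1 = 0 and g1 = 0.
g1 = in0 NAND in2 must be 0, so both in0 = 1 and in2 = 1.
Satisfying assignments:
  in0=1, in1=0, in2=1

1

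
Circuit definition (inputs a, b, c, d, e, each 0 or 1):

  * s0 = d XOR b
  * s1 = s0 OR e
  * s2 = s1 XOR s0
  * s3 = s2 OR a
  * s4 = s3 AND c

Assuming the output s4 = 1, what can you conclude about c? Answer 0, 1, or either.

s4 = s3 AND c must be 1, so both s3 = 1 and c = 1.
s3 = s2 OR a must be 1, so at least one of s2, a is 1.
Every assignment with s4 = 1 has c = 1; there are 10 such assignment(s).

1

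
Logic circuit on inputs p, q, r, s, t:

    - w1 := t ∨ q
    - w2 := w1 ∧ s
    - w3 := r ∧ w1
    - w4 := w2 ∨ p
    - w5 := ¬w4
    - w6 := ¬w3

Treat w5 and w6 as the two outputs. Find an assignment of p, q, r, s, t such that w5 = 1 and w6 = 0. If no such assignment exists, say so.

p=0 q=1 r=1 s=0 t=0

Check with p=0 q=1 r=1 s=0 t=0:
w1 = t ∨ q = 0 ∨ 1 = 1
w2 = w1 ∧ s = 1 ∧ 0 = 0
w3 = r ∧ w1 = 1 ∧ 1 = 1
w4 = w2 ∨ p = 0 ∨ 0 = 0
w5 = ¬w4 = ¬0 = 1
w6 = ¬w3 = ¬1 = 0
So w5 = 1 and w6 = 0.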